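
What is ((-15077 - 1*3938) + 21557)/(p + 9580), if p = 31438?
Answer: 1271/20509 ≈ 0.061973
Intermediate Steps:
((-15077 - 1*3938) + 21557)/(p + 9580) = ((-15077 - 1*3938) + 21557)/(31438 + 9580) = ((-15077 - 3938) + 21557)/41018 = (-19015 + 21557)*(1/41018) = 2542*(1/41018) = 1271/20509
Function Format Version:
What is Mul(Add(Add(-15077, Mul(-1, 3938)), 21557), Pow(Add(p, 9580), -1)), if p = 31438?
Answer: Rational(1271, 20509) ≈ 0.061973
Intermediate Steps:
Mul(Add(Add(-15077, Mul(-1, 3938)), 21557), Pow(Add(p, 9580), -1)) = Mul(Add(Add(-15077, Mul(-1, 3938)), 21557), Pow(Add(31438, 9580), -1)) = Mul(Add(Add(-15077, -3938), 21557), Pow(41018, -1)) = Mul(Add(-19015, 21557), Rational(1, 41018)) = Mul(2542, Rational(1, 41018)) = Rational(1271, 20509)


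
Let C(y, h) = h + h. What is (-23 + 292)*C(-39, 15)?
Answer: 8070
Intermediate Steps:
C(y, h) = 2*h
(-23 + 292)*C(-39, 15) = (-23 + 292)*(2*15) = 269*30 = 8070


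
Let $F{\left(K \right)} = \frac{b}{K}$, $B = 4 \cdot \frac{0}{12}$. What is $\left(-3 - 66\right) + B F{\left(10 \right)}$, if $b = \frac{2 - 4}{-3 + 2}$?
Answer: $-69$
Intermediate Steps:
$B = 0$ ($B = 4 \cdot 0 \cdot \frac{1}{12} = 4 \cdot 0 = 0$)
$b = 2$ ($b = - \frac{2}{-1} = \left(-2\right) \left(-1\right) = 2$)
$F{\left(K \right)} = \frac{2}{K}$
$\left(-3 - 66\right) + B F{\left(10 \right)} = \left(-3 - 66\right) + 0 \cdot \frac{2}{10} = -69 + 0 \cdot 2 \cdot \frac{1}{10} = -69 + 0 \cdot \frac{1}{5} = -69 + 0 = -69$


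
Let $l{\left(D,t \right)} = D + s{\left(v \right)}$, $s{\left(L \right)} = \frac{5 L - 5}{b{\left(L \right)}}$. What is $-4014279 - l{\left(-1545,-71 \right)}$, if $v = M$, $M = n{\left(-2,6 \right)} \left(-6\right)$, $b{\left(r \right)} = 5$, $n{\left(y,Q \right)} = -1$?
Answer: $-4012739$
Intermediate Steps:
$M = 6$ ($M = \left(-1\right) \left(-6\right) = 6$)
$v = 6$
$s{\left(L \right)} = -1 + L$ ($s{\left(L \right)} = \frac{5 L - 5}{5} = \left(-5 + 5 L\right) \frac{1}{5} = -1 + L$)
$l{\left(D,t \right)} = 5 + D$ ($l{\left(D,t \right)} = D + \left(-1 + 6\right) = D + 5 = 5 + D$)
$-4014279 - l{\left(-1545,-71 \right)} = -4014279 - \left(5 - 1545\right) = -4014279 - -1540 = -4014279 + 1540 = -4012739$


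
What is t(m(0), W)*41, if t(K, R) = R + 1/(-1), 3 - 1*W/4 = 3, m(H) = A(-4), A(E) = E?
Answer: -41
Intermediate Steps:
m(H) = -4
W = 0 (W = 12 - 4*3 = 12 - 12 = 0)
t(K, R) = -1 + R (t(K, R) = R - 1 = -1 + R)
t(m(0), W)*41 = (-1 + 0)*41 = -1*41 = -41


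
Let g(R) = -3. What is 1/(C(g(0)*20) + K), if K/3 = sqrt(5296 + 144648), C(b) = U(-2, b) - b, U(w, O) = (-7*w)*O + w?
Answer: 391/368986 + 3*sqrt(37486)/368986 ≈ 0.0026338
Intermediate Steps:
U(w, O) = w - 7*O*w (U(w, O) = -7*O*w + w = w - 7*O*w)
C(b) = -2 + 13*b (C(b) = -2*(1 - 7*b) - b = (-2 + 14*b) - b = -2 + 13*b)
K = 6*sqrt(37486) (K = 3*sqrt(5296 + 144648) = 3*sqrt(149944) = 3*(2*sqrt(37486)) = 6*sqrt(37486) ≈ 1161.7)
1/(C(g(0)*20) + K) = 1/((-2 + 13*(-3*20)) + 6*sqrt(37486)) = 1/((-2 + 13*(-60)) + 6*sqrt(37486)) = 1/((-2 - 780) + 6*sqrt(37486)) = 1/(-782 + 6*sqrt(37486))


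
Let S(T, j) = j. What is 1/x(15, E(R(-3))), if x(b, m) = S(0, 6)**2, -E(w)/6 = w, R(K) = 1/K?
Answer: 1/36 ≈ 0.027778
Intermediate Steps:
E(w) = -6*w
x(b, m) = 36 (x(b, m) = 6**2 = 36)
1/x(15, E(R(-3))) = 1/36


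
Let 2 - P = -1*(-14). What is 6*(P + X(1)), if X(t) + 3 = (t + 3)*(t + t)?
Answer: -42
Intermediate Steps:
P = -12 (P = 2 - (-1)*(-14) = 2 - 1*14 = 2 - 14 = -12)
X(t) = -3 + 2*t*(3 + t) (X(t) = -3 + (t + 3)*(t + t) = -3 + (3 + t)*(2*t) = -3 + 2*t*(3 + t))
6*(P + X(1)) = 6*(-12 + (-3 + 2*1**2 + 6*1)) = 6*(-12 + (-3 + 2*1 + 6)) = 6*(-12 + (-3 + 2 + 6)) = 6*(-12 + 5) = 6*(-7) = -42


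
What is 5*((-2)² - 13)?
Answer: -45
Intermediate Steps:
5*((-2)² - 13) = 5*(4 - 13) = 5*(-9) = -45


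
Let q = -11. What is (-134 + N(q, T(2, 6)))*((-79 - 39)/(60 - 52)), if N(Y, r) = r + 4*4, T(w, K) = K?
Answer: 1652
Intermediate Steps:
N(Y, r) = 16 + r (N(Y, r) = r + 16 = 16 + r)
(-134 + N(q, T(2, 6)))*((-79 - 39)/(60 - 52)) = (-134 + (16 + 6))*((-79 - 39)/(60 - 52)) = (-134 + 22)*(-118/8) = -(-13216)/8 = -112*(-59/4) = 1652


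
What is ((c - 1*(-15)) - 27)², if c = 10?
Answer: 4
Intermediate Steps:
((c - 1*(-15)) - 27)² = ((10 - 1*(-15)) - 27)² = ((10 + 15) - 27)² = (25 - 27)² = (-2)² = 4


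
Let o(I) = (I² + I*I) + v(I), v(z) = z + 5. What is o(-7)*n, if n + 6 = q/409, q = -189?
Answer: -253728/409 ≈ -620.36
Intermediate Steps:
v(z) = 5 + z
o(I) = 5 + I + 2*I² (o(I) = (I² + I*I) + (5 + I) = (I² + I²) + (5 + I) = 2*I² + (5 + I) = 5 + I + 2*I²)
n = -2643/409 (n = -6 - 189/409 = -2643/409 ≈ -6.4621)
o(-7)*n = (5 - 7 + 2*(-7)²)*(-2643/409) = (5 - 7 + 2*49)*(-2643/409) = (5 - 7 + 98)*(-2643/409) = 96*(-2643/409) = -253728/409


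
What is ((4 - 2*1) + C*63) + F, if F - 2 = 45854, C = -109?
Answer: 38991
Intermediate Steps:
F = 45856 (F = 2 + 45854 = 45856)
((4 - 2*1) + C*63) + F = ((4 - 2*1) - 109*63) + 45856 = ((4 - 2) - 6867) + 45856 = (2 - 6867) + 45856 = -6865 + 45856 = 38991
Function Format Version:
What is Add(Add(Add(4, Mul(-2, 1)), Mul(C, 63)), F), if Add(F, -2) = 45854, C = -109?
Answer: 38991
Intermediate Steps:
F = 45856 (F = Add(2, 45854) = 45856)
Add(Add(Add(4, Mul(-2, 1)), Mul(C, 63)), F) = Add(Add(Add(4, Mul(-2, 1)), Mul(-109, 63)), 45856) = Add(Add(Add(4, -2), -6867), 45856) = Add(Add(2, -6867), 45856) = Add(-6865, 45856) = 38991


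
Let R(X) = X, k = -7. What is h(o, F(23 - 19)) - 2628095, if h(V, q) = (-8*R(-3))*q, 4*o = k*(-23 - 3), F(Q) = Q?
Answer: -2627999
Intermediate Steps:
o = 91/2 (o = (-7*(-23 - 3))/4 = (-7*(-26))/4 = (¼)*182 = 91/2 ≈ 45.500)
h(V, q) = 24*q (h(V, q) = (-8*(-3))*q = 24*q)
h(o, F(23 - 19)) - 2628095 = 24*(23 - 19) - 2628095 = 24*4 - 2628095 = 96 - 2628095 = -2627999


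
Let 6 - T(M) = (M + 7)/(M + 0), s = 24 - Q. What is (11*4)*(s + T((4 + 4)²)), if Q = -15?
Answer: 30899/16 ≈ 1931.2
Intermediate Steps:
s = 39 (s = 24 - 1*(-15) = 24 + 15 = 39)
T(M) = 6 - (7 + M)/M (T(M) = 6 - (M + 7)/(M + 0) = 6 - (7 + M)/M)
(11*4)*(s + T((4 + 4)²)) = (11*4)*(39 + (5 - 7/(4 + 4)²)) = 44*(39 + (5 - 7/(8²))) = 44*(39 + (5 - 7/64)) = 44*(39 + 313/64) = 44*(2809/64) = 30899/16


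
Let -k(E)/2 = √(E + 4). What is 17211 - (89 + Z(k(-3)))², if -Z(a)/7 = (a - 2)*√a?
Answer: 10858 - 4984*I*√2 ≈ 10858.0 - 7048.4*I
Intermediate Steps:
k(E) = -2*√(4 + E) (k(E) = -2*√(E + 4) = -2*√(4 + E))
Z(a) = -7*√a*(-2 + a) (Z(a) = -7*(a - 2)*√a = -7*(-2 + a)*√a = -7*√a*(-2 + a))
17211 - (89 + Z(k(-3)))² = 17211 - (89 + 7*√(-2*√(4 - 3))*(2 - (-2)*√(4 - 3)))² = 17211 - (89 + 7*√(-2*√1)*(2 - (-2)*√1))² = 17211 - (89 + 7*√(-2*1)*(2 - (-2)))² = 17211 - (89 + 7*√(-2)*(2 - 1*(-2)))² = 17211 - (89 + 7*(I*√2)*(2 + 2))² = 17211 - (89 + 7*(I*√2)*4)² = 17211 - (89 + 28*I*√2)²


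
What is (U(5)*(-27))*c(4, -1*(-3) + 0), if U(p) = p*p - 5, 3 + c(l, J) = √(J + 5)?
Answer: 1620 - 1080*√2 ≈ 92.649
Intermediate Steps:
c(l, J) = -3 + √(5 + J) (c(l, J) = -3 + √(J + 5) = -3 + √(5 + J))
U(p) = -5 + p² (U(p) = p² - 5 = -5 + p²)
(U(5)*(-27))*c(4, -1*(-3) + 0) = ((-5 + 5²)*(-27))*(-3 + √(5 + (-1*(-3) + 0))) = ((-5 + 25)*(-27))*(-3 + √(5 + (3 + 0))) = (20*(-27))*(-3 + √(5 + 3)) = -540*(-3 + √8) = -540*(-3 + 2*√2) = 1620 - 1080*√2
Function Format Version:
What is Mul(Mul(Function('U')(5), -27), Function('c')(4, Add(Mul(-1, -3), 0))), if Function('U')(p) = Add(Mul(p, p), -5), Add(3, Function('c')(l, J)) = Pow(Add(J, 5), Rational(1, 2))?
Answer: Add(1620, Mul(-1080, Pow(2, Rational(1, 2)))) ≈ 92.649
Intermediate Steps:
Function('c')(l, J) = Add(-3, Pow(Add(5, J), Rational(1, 2))) (Function('c')(l, J) = Add(-3, Pow(Add(J, 5), Rational(1, 2))) = Add(-3, Pow(Add(5, J), Rational(1, 2))))
Function('U')(p) = Add(-5, Pow(p, 2)) (Function('U')(p) = Add(Pow(p, 2), -5) = Add(-5, Pow(p, 2)))
Mul(Mul(Function('U')(5), -27), Function('c')(4, Add(Mul(-1, -3), 0))) = Mul(Mul(Add(-5, Pow(5, 2)), -27), Add(-3, Pow(Add(5, Add(Mul(-1, -3), 0)), Rational(1, 2)))) = Mul(Mul(Add(-5, 25), -27), Add(-3, Pow(Add(5, Add(3, 0)), Rational(1, 2)))) = Mul(Mul(20, -27), Add(-3, Pow(Add(5, 3), Rational(1, 2)))) = Mul(-540, Add(-3, Pow(8, Rational(1, 2)))) = Mul(-540, Add(-3, Mul(2, Pow(2, Rational(1, 2))))) = Add(1620, Mul(-1080, Pow(2, Rational(1, 2))))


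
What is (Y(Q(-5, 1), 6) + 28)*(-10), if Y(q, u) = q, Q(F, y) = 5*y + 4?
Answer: -370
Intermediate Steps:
Q(F, y) = 4 + 5*y
(Y(Q(-5, 1), 6) + 28)*(-10) = ((4 + 5*1) + 28)*(-10) = ((4 + 5) + 28)*(-10) = (9 + 28)*(-10) = 37*(-10) = -370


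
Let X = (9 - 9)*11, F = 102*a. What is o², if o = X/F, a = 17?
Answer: 0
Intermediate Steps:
F = 1734 (F = 102*17 = 1734)
X = 0 (X = 0*11 = 0)
o = 0 (o = 0/1734 = 0*(1/1734) = 0)
o² = 0² = 0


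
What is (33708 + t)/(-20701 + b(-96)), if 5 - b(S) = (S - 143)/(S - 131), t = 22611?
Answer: -4261471/1566077 ≈ -2.7211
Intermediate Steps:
b(S) = 5 - (-143 + S)/(-131 + S) (b(S) = 5 - (S - 143)/(S - 131) = 5 - (-143 + S)/(-131 + S))
(33708 + t)/(-20701 + b(-96)) = (33708 + 22611)/(-20701 + 4*(-128 - 96)/(-131 - 96)) = 56319/(-20701 + 4*(-224)/(-227)) = 56319/(-20701 + 4*(-1/227)*(-224)) = 56319/(-20701 + 896/227) = 56319/(-4698231/227) = 56319*(-227/4698231) = -4261471/1566077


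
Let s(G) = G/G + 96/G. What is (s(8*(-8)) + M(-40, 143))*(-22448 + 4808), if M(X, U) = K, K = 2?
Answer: -26460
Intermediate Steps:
M(X, U) = 2
s(G) = 1 + 96/G
(s(8*(-8)) + M(-40, 143))*(-22448 + 4808) = ((96 + 8*(-8))/((8*(-8))) + 2)*(-22448 + 4808) = ((96 - 64)/(-64) + 2)*(-17640) = (-1/64*32 + 2)*(-17640) = (-½ + 2)*(-17640) = (3/2)*(-17640) = -26460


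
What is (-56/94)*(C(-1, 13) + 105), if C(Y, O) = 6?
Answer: -3108/47 ≈ -66.128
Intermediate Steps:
(-56/94)*(C(-1, 13) + 105) = (-56/94)*(6 + 105) = -56*1/94*111 = -28/47*111 = -3108/47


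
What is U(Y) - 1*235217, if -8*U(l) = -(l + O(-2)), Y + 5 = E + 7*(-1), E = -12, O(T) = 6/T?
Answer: -1881763/8 ≈ -2.3522e+5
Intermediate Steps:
Y = -24 (Y = -5 + (-12 + 7*(-1)) = -5 + (-12 - 7) = -5 - 19 = -24)
U(l) = -3/8 + l/8 (U(l) = -(-1)*(l + 6/(-2))/8 = -(-1)*(l + 6*(-½))/8 = -(-1)*(l - 3)/8 = -(-1)*(-3 + l)/8 = -(3 - l)/8 = -3/8 + l/8)
U(Y) - 1*235217 = (-3/8 + (⅛)*(-24)) - 1*235217 = (-3/8 - 3) - 235217 = -27/8 - 235217 = -1881763/8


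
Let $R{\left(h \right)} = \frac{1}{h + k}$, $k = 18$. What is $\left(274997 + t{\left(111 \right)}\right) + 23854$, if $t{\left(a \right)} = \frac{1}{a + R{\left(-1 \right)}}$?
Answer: $\frac{564230705}{1888} \approx 2.9885 \cdot 10^{5}$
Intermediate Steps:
$R{\left(h \right)} = \frac{1}{18 + h}$ ($R{\left(h \right)} = \frac{1}{h + 18} = \frac{1}{18 + h}$)
$t{\left(a \right)} = \frac{1}{\frac{1}{17} + a}$ ($t{\left(a \right)} = \frac{1}{a + \frac{1}{18 - 1}} = \frac{1}{a + \frac{1}{17}} = \frac{1}{\frac{1}{17} + a}$)
$\left(274997 + t{\left(111 \right)}\right) + 23854 = \left(274997 + \frac{17}{1 + 17 \cdot 111}\right) + 23854 = \left(274997 + \frac{17}{1 + 1887}\right) + 23854 = \left(274997 + \frac{17}{1888}\right) + 23854 = \frac{519194353}{1888} + 23854 = \frac{564230705}{1888}$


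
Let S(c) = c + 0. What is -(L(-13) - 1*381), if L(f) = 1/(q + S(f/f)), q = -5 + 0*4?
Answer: 1525/4 ≈ 381.25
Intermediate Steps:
q = -5 (q = -5 + 0 = -5)
S(c) = c
L(f) = -¼ (L(f) = 1/(-5 + f/f) = 1/(-5 + 1) = 1/(-4) = -¼)
-(L(-13) - 1*381) = -(-¼ - 1*381) = -(-¼ - 381) = -1*(-1525/4) = 1525/4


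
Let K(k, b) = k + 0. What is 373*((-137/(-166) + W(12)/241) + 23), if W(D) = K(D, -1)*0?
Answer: 1475215/166 ≈ 8886.8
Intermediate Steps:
K(k, b) = k
W(D) = 0 (W(D) = D*0 = 0)
373*((-137/(-166) + W(12)/241) + 23) = 373*((-137/(-166) + 0/241) + 23) = 373*((-137*(-1/166) + 0*(1/241)) + 23) = 373*((137/166 + 0) + 23) = 373*(137/166 + 23) = 373*(3955/166) = 1475215/166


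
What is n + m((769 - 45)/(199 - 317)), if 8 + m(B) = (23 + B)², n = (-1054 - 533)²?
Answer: 8768100866/3481 ≈ 2.5188e+6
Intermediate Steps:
n = 2518569 (n = (-1587)² = 2518569)
m(B) = -8 + (23 + B)²
n + m((769 - 45)/(199 - 317)) = 2518569 + (-8 + (23 + (769 - 45)/(199 - 317))²) = 2518569 + (-8 + (23 + 724/(-118))²) = 2518569 + (-8 + (23 + 724*(-1/118))²) = 2518569 + (-8 + (23 - 362/59)²) = 2518569 + (-8 + (995/59)²) = 2518569 + (-8 + 990025/3481) = 2518569 + 962177/3481 = 8768100866/3481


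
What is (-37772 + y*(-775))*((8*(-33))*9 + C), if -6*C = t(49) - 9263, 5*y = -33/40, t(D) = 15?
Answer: 94260889/3 ≈ 3.1420e+7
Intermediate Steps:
y = -33/200 (y = (-33/40)/5 = (-33*1/40)/5 = (1/5)*(-33/40) = -33/200 ≈ -0.16500)
C = 4624/3 (C = -(15 - 9263)/6 = -1/6*(-9248) = 4624/3 ≈ 1541.3)
(-37772 + y*(-775))*((8*(-33))*9 + C) = (-37772 - 33/200*(-775))*((8*(-33))*9 + 4624/3) = (-37772 + 1023/8)*(-264*9 + 4624/3) = -301153*(-2376 + 4624/3)/8 = -301153/8*(-2504/3) = 94260889/3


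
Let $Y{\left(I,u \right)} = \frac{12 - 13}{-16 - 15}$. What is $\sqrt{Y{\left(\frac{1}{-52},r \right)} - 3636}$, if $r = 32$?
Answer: $\frac{i \sqrt{3494165}}{31} \approx 60.299 i$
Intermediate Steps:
$Y{\left(I,u \right)} = \frac{1}{31}$ ($Y{\left(I,u \right)} = - \frac{1}{-31} = \left(-1\right) \left(- \frac{1}{31}\right) = \frac{1}{31}$)
$\sqrt{Y{\left(\frac{1}{-52},r \right)} - 3636} = \sqrt{\frac{1}{31} - 3636} = \sqrt{- \frac{112715}{31}} = \frac{i \sqrt{3494165}}{31}$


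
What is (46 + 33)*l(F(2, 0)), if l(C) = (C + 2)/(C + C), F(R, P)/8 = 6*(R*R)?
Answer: 7663/192 ≈ 39.911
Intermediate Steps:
F(R, P) = 48*R² (F(R, P) = 8*(6*(R*R)) = 8*(6*R²) = 48*R²)
l(C) = (2 + C)/(2*C) (l(C) = (2 + C)/((2*C)) = (2 + C)*(1/(2*C)) = (2 + C)/(2*C))
(46 + 33)*l(F(2, 0)) = (46 + 33)*((2 + 48*2²)/(2*((48*2²)))) = 79*((2 + 48*4)/(2*((48*4)))) = 79*((½)*(2 + 192)/192) = 79*((½)*(1/192)*194) = 79*(97/192) = 7663/192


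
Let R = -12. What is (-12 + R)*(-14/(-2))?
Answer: -168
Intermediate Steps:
(-12 + R)*(-14/(-2)) = (-12 - 12)*(-14/(-2)) = -(-336)*(-1)/2 = -24*7 = -168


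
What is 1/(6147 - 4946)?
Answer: 1/1201 ≈ 0.00083264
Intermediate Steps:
1/(6147 - 4946) = 1/1201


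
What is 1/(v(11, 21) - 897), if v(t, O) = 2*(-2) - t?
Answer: -1/912 ≈ -0.0010965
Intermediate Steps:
v(t, O) = -4 - t
1/(v(11, 21) - 897) = 1/((-4 - 1*11) - 897) = 1/((-4 - 11) - 897) = 1/(-15 - 897) = 1/(-912) = -1/912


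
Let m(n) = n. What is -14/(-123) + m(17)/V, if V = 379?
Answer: 7397/46617 ≈ 0.15868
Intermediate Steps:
-14/(-123) + m(17)/V = -14/(-123) + 17/379 = -14*(-1/123) + 17*(1/379) = 14/123 + 17/379 = 7397/46617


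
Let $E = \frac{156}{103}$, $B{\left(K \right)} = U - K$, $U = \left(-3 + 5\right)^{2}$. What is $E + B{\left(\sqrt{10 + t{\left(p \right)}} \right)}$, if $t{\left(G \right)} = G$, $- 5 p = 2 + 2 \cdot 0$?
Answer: $\frac{568}{103} - \frac{4 \sqrt{15}}{5} \approx 2.4162$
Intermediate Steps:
$p = - \frac{2}{5}$ ($p = - \frac{2 + 2 \cdot 0}{5} = - \frac{2 + 0}{5} = \left(- \frac{1}{5}\right) 2 = - \frac{2}{5} \approx -0.4$)
$U = 4$ ($U = 2^{2} = 4$)
$B{\left(K \right)} = 4 - K$
$E = \frac{156}{103}$ ($E = 156 \cdot \frac{1}{103} = \frac{156}{103} \approx 1.5146$)
$E + B{\left(\sqrt{10 + t{\left(p \right)}} \right)} = \frac{156}{103} + \left(4 - \sqrt{10 - \frac{2}{5}}\right) = \frac{156}{103} + \left(4 - \sqrt{\frac{48}{5}}\right) = \frac{156}{103} + \left(4 - \frac{4 \sqrt{15}}{5}\right) = \frac{568}{103} - \frac{4 \sqrt{15}}{5}$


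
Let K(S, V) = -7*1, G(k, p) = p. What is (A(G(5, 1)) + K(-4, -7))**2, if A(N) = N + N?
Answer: 25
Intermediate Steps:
K(S, V) = -7
A(N) = 2*N
(A(G(5, 1)) + K(-4, -7))**2 = (2*1 - 7)**2 = (2 - 7)**2 = (-5)**2 = 25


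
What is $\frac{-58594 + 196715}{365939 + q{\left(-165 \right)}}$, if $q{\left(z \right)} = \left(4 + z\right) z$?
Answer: $\frac{138121}{392504} \approx 0.3519$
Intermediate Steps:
$q{\left(z \right)} = z \left(4 + z\right)$
$\frac{-58594 + 196715}{365939 + q{\left(-165 \right)}} = \frac{-58594 + 196715}{365939 - 165 \left(4 - 165\right)} = \frac{138121}{365939 - -26565} = \frac{138121}{365939 + 26565} = \frac{138121}{392504}$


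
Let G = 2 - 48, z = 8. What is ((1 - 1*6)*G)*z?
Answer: 1840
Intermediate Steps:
G = -46
((1 - 1*6)*G)*z = ((1 - 1*6)*(-46))*8 = ((1 - 6)*(-46))*8 = -5*(-46)*8 = 230*8 = 1840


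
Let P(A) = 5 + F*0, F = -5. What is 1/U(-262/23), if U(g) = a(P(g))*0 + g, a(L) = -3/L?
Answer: -23/262 ≈ -0.087786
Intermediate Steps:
P(A) = 5 (P(A) = 5 - 5*0 = 5 + 0 = 5)
U(g) = g (U(g) = -3/5*0 + g = 0 + g = g)
1/U(-262/23) = 1/(-262/23) = -23/262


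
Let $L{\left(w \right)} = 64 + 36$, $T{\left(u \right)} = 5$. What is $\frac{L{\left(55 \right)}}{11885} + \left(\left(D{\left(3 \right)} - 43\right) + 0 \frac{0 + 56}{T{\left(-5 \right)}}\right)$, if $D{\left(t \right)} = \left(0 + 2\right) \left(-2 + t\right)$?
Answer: $- \frac{97437}{2377} \approx -40.992$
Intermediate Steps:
$D{\left(t \right)} = -4 + 2 t$ ($D{\left(t \right)} = 2 \left(-2 + t\right) = -4 + 2 t$)
$L{\left(w \right)} = 100$
$\frac{L{\left(55 \right)}}{11885} + \left(\left(D{\left(3 \right)} - 43\right) + 0 \frac{0 + 56}{T{\left(-5 \right)}}\right) = \frac{100}{11885} + \left(\left(\left(-4 + 2 \cdot 3\right) - 43\right) + 0 \frac{0 + 56}{5}\right) = 100 \cdot \frac{1}{11885} + \left(\left(\left(-4 + 6\right) - 43\right) + 0 \cdot 56 \cdot \frac{1}{5}\right) = \frac{20}{2377} + \left(\left(2 - 43\right) + 0 \cdot \frac{56}{5}\right) = \frac{20}{2377} + \left(-41 + 0\right) = \frac{20}{2377} - 41 = - \frac{97437}{2377}$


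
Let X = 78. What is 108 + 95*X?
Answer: 7518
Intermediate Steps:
108 + 95*X = 108 + 95*78 = 108 + 7410 = 7518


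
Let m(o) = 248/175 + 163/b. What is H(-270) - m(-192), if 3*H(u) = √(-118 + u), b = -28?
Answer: 3083/700 + 2*I*√97/3 ≈ 4.4043 + 6.5659*I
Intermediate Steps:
m(o) = -3083/700 (m(o) = 248/175 + 163/(-28) = 248*(1/175) + 163*(-1/28) = 248/175 - 163/28 = -3083/700)
H(u) = √(-118 + u)/3
H(-270) - m(-192) = √(-118 - 270)/3 - 1*(-3083/700) = √(-388)/3 + 3083/700 = (2*I*√97)/3 + 3083/700 = 2*I*√97/3 + 3083/700 = 3083/700 + 2*I*√97/3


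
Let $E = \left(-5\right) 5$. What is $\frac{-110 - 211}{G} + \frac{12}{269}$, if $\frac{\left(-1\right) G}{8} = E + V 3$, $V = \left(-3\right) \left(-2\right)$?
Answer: $- \frac{85677}{15064} \approx -5.6875$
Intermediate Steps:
$E = -25$
$V = 6$
$G = 56$ ($G = - 8 \left(-25 + 6 \cdot 3\right) = - 8 \left(-25 + 18\right) = \left(-8\right) \left(-7\right) = 56$)
$\frac{-110 - 211}{G} + \frac{12}{269} = \frac{-110 - 211}{56} + \frac{12}{269} = \left(-110 - 211\right) \frac{1}{56} + 12 \cdot \frac{1}{269} = \left(-321\right) \frac{1}{56} + \frac{12}{269} = - \frac{321}{56} + \frac{12}{269} = - \frac{85677}{15064}$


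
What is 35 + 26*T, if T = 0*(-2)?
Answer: 35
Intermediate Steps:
T = 0
35 + 26*T = 35 + 26*0 = 35 + 0 = 35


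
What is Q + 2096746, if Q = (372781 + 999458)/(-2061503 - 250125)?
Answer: 440626853659/210148 ≈ 2.0967e+6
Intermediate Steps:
Q = -124749/210148 (Q = 1372239/(-2311628) = 1372239*(-1/2311628) = -124749/210148 ≈ -0.59362)
Q + 2096746 = -124749/210148 + 2096746 = 440626853659/210148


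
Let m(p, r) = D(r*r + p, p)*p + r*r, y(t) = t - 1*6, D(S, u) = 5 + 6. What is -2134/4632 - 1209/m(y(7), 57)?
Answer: -392404/471885 ≈ -0.83157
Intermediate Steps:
D(S, u) = 11
y(t) = -6 + t (y(t) = t - 6 = -6 + t)
m(p, r) = r**2 + 11*p (m(p, r) = 11*p + r*r = 11*p + r**2 = r**2 + 11*p)
-2134/4632 - 1209/m(y(7), 57) = -2134/4632 - 1209/(57**2 + 11*(-6 + 7)) = -2134*1/4632 - 1209/(3249 + 11*1) = -1067/2316 - 1209/(3249 + 11) = -1067/2316 - 1209/3260 = -392404/471885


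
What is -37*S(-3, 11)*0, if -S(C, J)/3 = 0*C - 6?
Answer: 0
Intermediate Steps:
S(C, J) = 18 (S(C, J) = -3*(0*C - 6) = -3*(0 - 6) = -3*(-6) = 18)
-37*S(-3, 11)*0 = -37*18*0 = -666*0 = 0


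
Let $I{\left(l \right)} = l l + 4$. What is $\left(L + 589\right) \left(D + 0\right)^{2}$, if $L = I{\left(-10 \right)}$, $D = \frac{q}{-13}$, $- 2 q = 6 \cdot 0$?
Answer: $0$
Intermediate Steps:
$I{\left(l \right)} = 4 + l^{2}$ ($I{\left(l \right)} = l^{2} + 4 = 4 + l^{2}$)
$q = 0$ ($q = - \frac{6 \cdot 0}{2} = \left(- \frac{1}{2}\right) 0 = 0$)
$D = 0$ ($D = \frac{0}{-13} = 0 \left(- \frac{1}{13}\right) = 0$)
$L = 104$ ($L = 4 + \left(-10\right)^{2} = 4 + 100 = 104$)
$\left(L + 589\right) \left(D + 0\right)^{2} = \left(104 + 589\right) \left(0 + 0\right)^{2} = 693 \cdot 0^{2} = 693 \cdot 0 = 0$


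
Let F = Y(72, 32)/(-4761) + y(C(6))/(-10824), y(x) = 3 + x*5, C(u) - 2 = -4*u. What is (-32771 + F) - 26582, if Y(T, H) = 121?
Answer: -1019547582623/17177688 ≈ -59353.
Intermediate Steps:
C(u) = 2 - 4*u
y(x) = 3 + 5*x
F = -266759/17177688 (F = 121/(-4761) + (3 + 5*(2 - 4*6))/(-10824) = 121*(-1/4761) + (3 + 5*(2 - 24))*(-1/10824) = -121/4761 + (3 + 5*(-22))*(-1/10824) = -121/4761 + (3 - 110)*(-1/10824) = -121/4761 - 107*(-1/10824) = -121/4761 + 107/10824 = -266759/17177688 ≈ -0.015529)
(-32771 + F) - 26582 = (-32771 - 266759/17177688) - 26582 = -562930280207/17177688 - 26582 = -1019547582623/17177688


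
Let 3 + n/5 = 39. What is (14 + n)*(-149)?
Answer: -28906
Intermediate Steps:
n = 180 (n = -15 + 5*39 = -15 + 195 = 180)
(14 + n)*(-149) = (14 + 180)*(-149) = 194*(-149) = -28906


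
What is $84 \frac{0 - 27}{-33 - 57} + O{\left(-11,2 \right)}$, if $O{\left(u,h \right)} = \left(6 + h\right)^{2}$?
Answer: $\frac{446}{5} \approx 89.2$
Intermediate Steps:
$84 \frac{0 - 27}{-33 - 57} + O{\left(-11,2 \right)} = 84 \frac{0 - 27}{-33 - 57} + \left(6 + 2\right)^{2} = 84 \left(- \frac{27}{-90}\right) + 8^{2} = 84 \left(\left(-27\right) \left(- \frac{1}{90}\right)\right) + 64 = 84 \cdot \frac{3}{10} + 64 = \frac{126}{5} + 64 = \frac{446}{5}$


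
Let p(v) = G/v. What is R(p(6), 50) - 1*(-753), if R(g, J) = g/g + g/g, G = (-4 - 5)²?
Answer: 755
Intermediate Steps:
G = 81 (G = (-9)² = 81)
p(v) = 81/v
R(g, J) = 2 (R(g, J) = 1 + 1 = 2)
R(p(6), 50) - 1*(-753) = 2 - 1*(-753) = 2 + 753 = 755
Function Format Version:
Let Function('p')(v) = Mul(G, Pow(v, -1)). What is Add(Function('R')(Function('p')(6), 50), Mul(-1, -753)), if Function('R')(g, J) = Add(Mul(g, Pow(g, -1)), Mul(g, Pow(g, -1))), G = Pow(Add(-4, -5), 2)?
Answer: 755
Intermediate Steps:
G = 81 (G = Pow(-9, 2) = 81)
Function('p')(v) = Mul(81, Pow(v, -1))
Function('R')(g, J) = 2 (Function('R')(g, J) = Add(1, 1) = 2)
Add(Function('R')(Function('p')(6), 50), Mul(-1, -753)) = Add(2, Mul(-1, -753)) = Add(2, 753) = 755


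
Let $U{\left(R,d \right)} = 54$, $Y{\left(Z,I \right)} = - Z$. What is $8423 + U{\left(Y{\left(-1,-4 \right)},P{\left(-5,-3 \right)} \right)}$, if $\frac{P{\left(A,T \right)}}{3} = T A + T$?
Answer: $8477$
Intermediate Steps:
$P{\left(A,T \right)} = 3 T + 3 A T$ ($P{\left(A,T \right)} = 3 \left(T A + T\right) = 3 \left(A T + T\right) = 3 \left(T + A T\right) = 3 T + 3 A T$)
$8423 + U{\left(Y{\left(-1,-4 \right)},P{\left(-5,-3 \right)} \right)} = 8423 + 54 = 8477$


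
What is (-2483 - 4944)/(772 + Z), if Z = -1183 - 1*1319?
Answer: 7427/1730 ≈ 4.2931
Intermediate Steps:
Z = -2502 (Z = -1183 - 1319 = -2502)
(-2483 - 4944)/(772 + Z) = (-2483 - 4944)/(772 - 2502) = -7427/(-1730) = -7427*(-1/1730) = 7427/1730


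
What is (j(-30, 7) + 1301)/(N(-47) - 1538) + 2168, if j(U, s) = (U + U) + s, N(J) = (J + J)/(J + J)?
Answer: 3330968/1537 ≈ 2167.2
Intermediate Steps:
N(J) = 1 (N(J) = (2*J)/((2*J)) = (2*J)*(1/(2*J)) = 1)
j(U, s) = s + 2*U (j(U, s) = 2*U + s = s + 2*U)
(j(-30, 7) + 1301)/(N(-47) - 1538) + 2168 = ((7 + 2*(-30)) + 1301)/(1 - 1538) + 2168 = ((7 - 60) + 1301)/(-1537) + 2168 = (-53 + 1301)*(-1/1537) + 2168 = 1248*(-1/1537) + 2168 = -1248/1537 + 2168 = 3330968/1537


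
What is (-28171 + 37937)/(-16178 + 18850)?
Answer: 4883/1336 ≈ 3.6549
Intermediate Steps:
(-28171 + 37937)/(-16178 + 18850) = 9766/2672 = 9766*(1/2672) = 4883/1336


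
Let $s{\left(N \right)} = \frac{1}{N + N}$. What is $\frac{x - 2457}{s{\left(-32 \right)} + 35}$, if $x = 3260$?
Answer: $\frac{51392}{2239} \approx 22.953$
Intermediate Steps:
$s{\left(N \right)} = \frac{1}{2 N}$
$\frac{x - 2457}{s{\left(-32 \right)} + 35} = \frac{3260 - 2457}{\frac{1}{2 \left(-32\right)} + 35} = \frac{803}{\frac{1}{2} \left(- \frac{1}{32}\right) + 35} = \frac{803}{- \frac{1}{64} + 35} = \frac{803}{\frac{2239}{64}} = 803 \cdot \frac{64}{2239} = \frac{51392}{2239}$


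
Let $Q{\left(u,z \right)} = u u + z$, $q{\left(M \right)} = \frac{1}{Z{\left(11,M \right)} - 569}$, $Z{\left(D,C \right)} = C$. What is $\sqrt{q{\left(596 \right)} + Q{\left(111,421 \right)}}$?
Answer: $\frac{\sqrt{1032105}}{9} \approx 112.88$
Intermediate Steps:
$q{\left(M \right)} = \frac{1}{-569 + M}$ ($q{\left(M \right)} = \frac{1}{M - 569} = \frac{1}{-569 + M}$)
$Q{\left(u,z \right)} = z + u^{2}$ ($Q{\left(u,z \right)} = u^{2} + z = z + u^{2}$)
$\sqrt{q{\left(596 \right)} + Q{\left(111,421 \right)}} = \sqrt{\frac{1}{-569 + 596} + \left(421 + 111^{2}\right)} = \sqrt{\frac{1}{27} + \left(421 + 12321\right)} = \sqrt{\frac{1}{27} + 12742} = \sqrt{\frac{344035}{27}} = \frac{\sqrt{1032105}}{9}$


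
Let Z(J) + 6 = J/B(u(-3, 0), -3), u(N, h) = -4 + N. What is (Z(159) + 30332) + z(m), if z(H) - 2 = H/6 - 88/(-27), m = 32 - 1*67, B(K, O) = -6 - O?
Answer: 1634711/54 ≈ 30272.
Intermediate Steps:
m = -35 (m = 32 - 67 = -35)
Z(J) = -6 - J/3 (Z(J) = -6 + J/(-6 - 1*(-3)) = -6 + J/(-6 + 3) = -6 + J/(-3) = -6 + J*(-⅓) = -6 - J/3)
z(H) = 142/27 + H/6 (z(H) = 2 + (H/6 - 88/(-27)) = 2 + (H*(⅙) - 88*(-1/27)) = 2 + (H/6 + 88/27) = 2 + (88/27 + H/6) = 142/27 + H/6)
(Z(159) + 30332) + z(m) = ((-6 - ⅓*159) + 30332) + (142/27 + (⅙)*(-35)) = ((-6 - 53) + 30332) + (142/27 - 35/6) = (-59 + 30332) - 31/54 = 30273 - 31/54 = 1634711/54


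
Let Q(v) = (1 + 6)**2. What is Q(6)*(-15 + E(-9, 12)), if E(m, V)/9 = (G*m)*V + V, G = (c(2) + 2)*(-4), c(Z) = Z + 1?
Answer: 957117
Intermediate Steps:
c(Z) = 1 + Z
G = -20 (G = ((1 + 2) + 2)*(-4) = (3 + 2)*(-4) = 5*(-4) = -20)
E(m, V) = 9*V - 180*V*m (E(m, V) = 9*((-20*m)*V + V) = 9*(-20*V*m + V) = 9*(V - 20*V*m) = 9*V - 180*V*m)
Q(v) = 49 (Q(v) = 7**2 = 49)
Q(6)*(-15 + E(-9, 12)) = 49*(-15 + 9*12*(1 - 20*(-9))) = 49*(-15 + 9*12*(1 + 180)) = 49*(-15 + 9*12*181) = 49*(-15 + 19548) = 49*19533 = 957117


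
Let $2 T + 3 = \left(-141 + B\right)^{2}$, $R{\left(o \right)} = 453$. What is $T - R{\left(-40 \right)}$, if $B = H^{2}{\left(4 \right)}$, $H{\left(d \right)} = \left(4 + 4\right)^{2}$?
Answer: $7820558$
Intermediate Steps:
$H{\left(d \right)} = 64$ ($H{\left(d \right)} = 8^{2} = 64$)
$B = 4096$ ($B = 64^{2} = 4096$)
$T = 7821011$ ($T = - \frac{3}{2} + \frac{\left(-141 + 4096\right)^{2}}{2} = - \frac{3}{2} + \frac{3955^{2}}{2} = - \frac{3}{2} + \frac{1}{2} \cdot 15642025 = - \frac{3}{2} + \frac{15642025}{2} = 7821011$)
$T - R{\left(-40 \right)} = 7821011 - 453 = 7820558$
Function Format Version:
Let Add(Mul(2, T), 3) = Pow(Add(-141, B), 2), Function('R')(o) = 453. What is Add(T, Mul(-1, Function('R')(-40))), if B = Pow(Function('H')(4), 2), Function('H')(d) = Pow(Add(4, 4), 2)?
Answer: 7820558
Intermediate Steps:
Function('H')(d) = 64 (Function('H')(d) = Pow(8, 2) = 64)
B = 4096 (B = Pow(64, 2) = 4096)
T = 7821011 (T = Add(Rational(-3, 2), Mul(Rational(1, 2), Pow(Add(-141, 4096), 2))) = Add(Rational(-3, 2), Mul(Rational(1, 2), Pow(3955, 2))) = Add(Rational(-3, 2), Mul(Rational(1, 2), 15642025)) = Add(Rational(-3, 2), Rational(15642025, 2)) = 7821011)
Add(T, Mul(-1, Function('R')(-40))) = Add(7821011, Mul(-1, 453)) = Add(7821011, -453) = 7820558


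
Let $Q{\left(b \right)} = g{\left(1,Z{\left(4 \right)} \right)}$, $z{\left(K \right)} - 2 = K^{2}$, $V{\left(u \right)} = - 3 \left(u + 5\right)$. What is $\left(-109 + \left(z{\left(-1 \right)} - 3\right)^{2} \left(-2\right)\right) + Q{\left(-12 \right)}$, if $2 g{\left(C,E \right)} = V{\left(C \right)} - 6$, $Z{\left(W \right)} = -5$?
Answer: $-121$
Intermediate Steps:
$V{\left(u \right)} = -15 - 3 u$ ($V{\left(u \right)} = - 3 \left(5 + u\right) = -15 - 3 u$)
$z{\left(K \right)} = 2 + K^{2}$
$g{\left(C,E \right)} = - \frac{21}{2} - \frac{3 C}{2}$ ($g{\left(C,E \right)} = \frac{\left(-15 - 3 C\right) - 6}{2} = \frac{-21 - 3 C}{2} = - \frac{21}{2} - \frac{3 C}{2}$)
$Q{\left(b \right)} = -12$ ($Q{\left(b \right)} = - \frac{21}{2} - \frac{3}{2} = -12$)
$\left(-109 + \left(z{\left(-1 \right)} - 3\right)^{2} \left(-2\right)\right) + Q{\left(-12 \right)} = \left(-109 + \left(\left(2 + \left(-1\right)^{2}\right) - 3\right)^{2} \left(-2\right)\right) - 12 = \left(-109 + \left(\left(2 + 1\right) - 3\right)^{2} \left(-2\right)\right) - 12 = \left(-109 + \left(3 - 3\right)^{2} \left(-2\right)\right) - 12 = \left(-109 + 0^{2} \left(-2\right)\right) - 12 = \left(-109 + 0 \left(-2\right)\right) - 12 = \left(-109 + 0\right) - 12 = -109 - 12 = -121$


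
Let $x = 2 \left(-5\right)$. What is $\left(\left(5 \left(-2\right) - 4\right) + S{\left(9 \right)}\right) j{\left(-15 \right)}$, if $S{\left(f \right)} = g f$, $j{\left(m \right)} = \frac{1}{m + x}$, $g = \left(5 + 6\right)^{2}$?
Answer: $-43$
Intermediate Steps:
$x = -10$
$g = 121$ ($g = 11^{2} = 121$)
$j{\left(m \right)} = \frac{1}{-10 + m}$ ($j{\left(m \right)} = \frac{1}{m - 10} = \frac{1}{-10 + m}$)
$S{\left(f \right)} = 121 f$
$\left(\left(5 \left(-2\right) - 4\right) + S{\left(9 \right)}\right) j{\left(-15 \right)} = \frac{\left(5 \left(-2\right) - 4\right) + 121 \cdot 9}{-10 - 15} = \frac{\left(-10 - 4\right) + 1089}{-25} = \left(-14 + 1089\right) \left(- \frac{1}{25}\right) = 1075 \left(- \frac{1}{25}\right) = -43$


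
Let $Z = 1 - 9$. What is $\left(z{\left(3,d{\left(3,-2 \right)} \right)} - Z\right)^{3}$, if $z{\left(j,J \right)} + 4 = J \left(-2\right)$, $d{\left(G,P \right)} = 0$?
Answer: $64$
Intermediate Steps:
$z{\left(j,J \right)} = -4 - 2 J$ ($z{\left(j,J \right)} = -4 + J \left(-2\right) = -4 - 2 J$)
$Z = -8$ ($Z = 1 - 9 = -8$)
$\left(z{\left(3,d{\left(3,-2 \right)} \right)} - Z\right)^{3} = \left(\left(-4 - 0\right) - -8\right)^{3} = \left(\left(-4 + 0\right) + 8\right)^{3} = \left(-4 + 8\right)^{3} = 4^{3} = 64$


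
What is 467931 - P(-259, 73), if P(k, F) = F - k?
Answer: 467599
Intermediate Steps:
467931 - P(-259, 73) = 467931 - (73 - 1*(-259)) = 467931 - (73 + 259) = 467931 - 1*332 = 467931 - 332 = 467599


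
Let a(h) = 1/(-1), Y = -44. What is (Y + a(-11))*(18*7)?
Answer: -5670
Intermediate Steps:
a(h) = -1 (a(h) = 1*(-1) = -1)
(Y + a(-11))*(18*7) = (-44 - 1)*(18*7) = -45*126 = -5670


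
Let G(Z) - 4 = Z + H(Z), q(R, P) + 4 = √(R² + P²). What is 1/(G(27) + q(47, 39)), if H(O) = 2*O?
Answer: 81/2831 - √3730/2831 ≈ 0.0070386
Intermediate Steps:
q(R, P) = -4 + √(P² + R²) (q(R, P) = -4 + √(R² + P²) = -4 + √(P² + R²))
G(Z) = 4 + 3*Z (G(Z) = 4 + (Z + 2*Z) = 4 + 3*Z)
1/(G(27) + q(47, 39)) = 1/((4 + 3*27) + (-4 + √(39² + 47²))) = 1/((4 + 81) + (-4 + √(1521 + 2209))) = 1/(85 + (-4 + √3730)) = 1/(81 + √3730)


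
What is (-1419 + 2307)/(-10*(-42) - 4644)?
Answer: -37/176 ≈ -0.21023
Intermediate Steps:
(-1419 + 2307)/(-10*(-42) - 4644) = 888/(420 - 4644) = 888/(-4224) = 888*(-1/4224) = -37/176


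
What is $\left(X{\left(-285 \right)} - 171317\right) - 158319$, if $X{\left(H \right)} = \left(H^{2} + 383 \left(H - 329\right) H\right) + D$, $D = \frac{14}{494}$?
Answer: $\frac{16492871480}{247} \approx 6.6773 \cdot 10^{7}$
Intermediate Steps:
$D = \frac{7}{247}$ ($D = 14 \cdot \frac{1}{494} = \frac{7}{247} \approx 0.02834$)
$X{\left(H \right)} = \frac{7}{247} + H^{2} + H \left(-126007 + 383 H\right)$ ($X{\left(H \right)} = \left(H^{2} + 383 \left(H - 329\right) H\right) + \frac{7}{247} = \left(H^{2} + 383 \left(-329 + H\right) H\right) + \frac{7}{247} = \left(H^{2} + \left(-126007 + 383 H\right) H\right) + \frac{7}{247} = \left(H^{2} + H \left(-126007 + 383 H\right)\right) + \frac{7}{247} = \frac{7}{247} + H^{2} + H \left(-126007 + 383 H\right)$)
$\left(X{\left(-285 \right)} - 171317\right) - 158319 = \left(\left(\frac{7}{247} - -35911995 + 384 \left(-285\right)^{2}\right) - 171317\right) - 158319 = \left(\left(\frac{7}{247} + 35911995 + 384 \cdot 81225\right) - 171317\right) - 158319 = \left(\left(\frac{7}{247} + 35911995 + 31190400\right) - 171317\right) - 158319 = \left(\frac{16574291572}{247} - 171317\right) - 158319 = \frac{16531976273}{247} - 158319 = \frac{16492871480}{247}$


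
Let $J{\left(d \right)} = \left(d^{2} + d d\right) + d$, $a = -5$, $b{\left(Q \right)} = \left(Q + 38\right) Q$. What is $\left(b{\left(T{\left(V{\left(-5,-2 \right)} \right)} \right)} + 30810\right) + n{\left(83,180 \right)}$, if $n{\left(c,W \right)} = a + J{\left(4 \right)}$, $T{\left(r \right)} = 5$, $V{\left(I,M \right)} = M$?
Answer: $31056$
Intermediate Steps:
$b{\left(Q \right)} = Q \left(38 + Q\right)$ ($b{\left(Q \right)} = \left(38 + Q\right) Q = Q \left(38 + Q\right)$)
$J{\left(d \right)} = d + 2 d^{2}$ ($J{\left(d \right)} = \left(d^{2} + d^{2}\right) + d = 2 d^{2} + d = d + 2 d^{2}$)
$n{\left(c,W \right)} = 31$ ($n{\left(c,W \right)} = -5 + 4 \left(1 + 2 \cdot 4\right) = -5 + 4 \left(1 + 8\right) = -5 + 4 \cdot 9 = -5 + 36 = 31$)
$\left(b{\left(T{\left(V{\left(-5,-2 \right)} \right)} \right)} + 30810\right) + n{\left(83,180 \right)} = \left(5 \left(38 + 5\right) + 30810\right) + 31 = \left(5 \cdot 43 + 30810\right) + 31 = \left(215 + 30810\right) + 31 = 31025 + 31 = 31056$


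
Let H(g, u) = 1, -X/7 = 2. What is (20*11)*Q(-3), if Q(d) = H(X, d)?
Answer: 220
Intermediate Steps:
X = -14 (X = -7*2 = -14)
Q(d) = 1
(20*11)*Q(-3) = (20*11)*1 = 220*1 = 220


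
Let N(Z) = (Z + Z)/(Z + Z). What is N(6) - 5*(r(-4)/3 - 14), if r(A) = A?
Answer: 233/3 ≈ 77.667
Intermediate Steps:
N(Z) = 1 (N(Z) = (2*Z)/((2*Z)) = (2*Z)*(1/(2*Z)) = 1)
N(6) - 5*(r(-4)/3 - 14) = 1 - 5*(-4/3 - 14) = 1 - 5*(-46/3) = 1 + 230/3 = 233/3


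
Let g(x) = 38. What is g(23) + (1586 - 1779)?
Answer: -155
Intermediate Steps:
g(23) + (1586 - 1779) = 38 + (1586 - 1779) = 38 - 193 = -155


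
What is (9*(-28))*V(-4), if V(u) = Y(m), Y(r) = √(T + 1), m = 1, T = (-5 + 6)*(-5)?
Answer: -504*I ≈ -504.0*I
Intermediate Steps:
T = -5 (T = 1*(-5) = -5)
Y(r) = 2*I (Y(r) = √(-5 + 1) = √(-4) = 2*I)
V(u) = 2*I
(9*(-28))*V(-4) = (9*(-28))*(2*I) = -504*I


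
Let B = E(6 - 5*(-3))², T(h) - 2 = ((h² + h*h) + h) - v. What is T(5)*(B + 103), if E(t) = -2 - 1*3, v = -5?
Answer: 7936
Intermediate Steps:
E(t) = -5 (E(t) = -2 - 3 = -5)
T(h) = 7 + h + 2*h² (T(h) = 2 + (((h² + h*h) + h) - 1*(-5)) = 2 + (((h² + h²) + h) + 5) = 2 + ((2*h² + h) + 5) = 2 + ((h + 2*h²) + 5) = 2 + (5 + h + 2*h²) = 7 + h + 2*h²)
B = 25 (B = (-5)² = 25)
T(5)*(B + 103) = (7 + 5 + 2*5²)*(25 + 103) = (7 + 5 + 2*25)*128 = (7 + 5 + 50)*128 = 62*128 = 7936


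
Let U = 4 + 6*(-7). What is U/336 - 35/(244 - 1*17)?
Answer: -10193/38136 ≈ -0.26728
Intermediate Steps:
U = -38 (U = 4 - 42 = -38)
U/336 - 35/(244 - 1*17) = -38/336 - 35/(244 - 1*17) = -38*1/336 - 35/(244 - 17) = -19/168 - 35/227 = -10193/38136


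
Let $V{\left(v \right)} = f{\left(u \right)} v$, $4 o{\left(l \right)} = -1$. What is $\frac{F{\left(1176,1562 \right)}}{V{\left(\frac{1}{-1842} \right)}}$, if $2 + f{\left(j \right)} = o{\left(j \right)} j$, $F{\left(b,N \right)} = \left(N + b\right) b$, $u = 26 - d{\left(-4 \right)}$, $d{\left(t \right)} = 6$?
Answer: $847290528$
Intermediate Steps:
$o{\left(l \right)} = - \frac{1}{4}$ ($o{\left(l \right)} = \frac{1}{4} \left(-1\right) = - \frac{1}{4}$)
$u = 20$ ($u = 26 - 6 = 20$)
$F{\left(b,N \right)} = b \left(N + b\right)$
$f{\left(j \right)} = -2 - \frac{j}{4}$
$V{\left(v \right)} = - 7 v$ ($V{\left(v \right)} = \left(-2 - 5\right) v = - 7 v$)
$\frac{F{\left(1176,1562 \right)}}{V{\left(\frac{1}{-1842} \right)}} = \frac{1176 \left(1562 + 1176\right)}{\left(-7\right) \frac{1}{-1842}} = \frac{1176 \cdot 2738}{\left(-7\right) \left(- \frac{1}{1842}\right)} = \frac{3219888}{\frac{7}{1842}} = 3219888 \cdot \frac{1842}{7} = 847290528$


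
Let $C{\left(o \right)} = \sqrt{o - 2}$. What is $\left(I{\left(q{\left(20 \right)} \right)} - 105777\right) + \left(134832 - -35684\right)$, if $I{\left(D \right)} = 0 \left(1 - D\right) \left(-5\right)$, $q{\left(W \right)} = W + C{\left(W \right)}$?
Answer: $64739$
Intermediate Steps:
$C{\left(o \right)} = \sqrt{-2 + o}$
$q{\left(W \right)} = W + \sqrt{-2 + W}$
$I{\left(D \right)} = 0$ ($I{\left(D \right)} = 0 \left(-5\right) = 0$)
$\left(I{\left(q{\left(20 \right)} \right)} - 105777\right) + \left(134832 - -35684\right) = \left(0 - 105777\right) + \left(134832 - -35684\right) = -105777 + \left(134832 + 35684\right) = -105777 + 170516 = 64739$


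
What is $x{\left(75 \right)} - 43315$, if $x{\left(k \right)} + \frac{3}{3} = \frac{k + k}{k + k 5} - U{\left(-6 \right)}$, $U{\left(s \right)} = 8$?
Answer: $- \frac{129971}{3} \approx -43324.0$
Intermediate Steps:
$x{\left(k \right)} = - \frac{26}{3}$ ($x{\left(k \right)} = -1 + \left(\frac{k + k}{k + k 5} - 8\right) = -1 + \left(\frac{2 k}{k + 5 k} - 8\right) = -1 + \left(\frac{2 k}{6 k} - 8\right) = -1 + \left(2 k \frac{1}{6 k} - 8\right) = -1 + \left(\frac{1}{3} - 8\right) = -1 - \frac{23}{3} = - \frac{26}{3}$)
$x{\left(75 \right)} - 43315 = - \frac{26}{3} - 43315 = - \frac{129971}{3}$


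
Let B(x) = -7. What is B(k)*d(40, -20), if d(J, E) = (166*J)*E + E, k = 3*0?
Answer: 929740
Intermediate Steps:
k = 0
d(J, E) = E + 166*E*J (d(J, E) = 166*E*J + E = E + 166*E*J)
B(k)*d(40, -20) = -(-140)*(1 + 166*40) = -(-140)*(1 + 6640) = -(-140)*6641 = -7*(-132820) = 929740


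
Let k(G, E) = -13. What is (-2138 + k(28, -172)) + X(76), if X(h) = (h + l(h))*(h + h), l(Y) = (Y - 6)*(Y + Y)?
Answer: 1626681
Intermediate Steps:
l(Y) = 2*Y*(-6 + Y) (l(Y) = (-6 + Y)*(2*Y) = 2*Y*(-6 + Y))
X(h) = 2*h*(h + 2*h*(-6 + h)) (X(h) = (h + 2*h*(-6 + h))*(h + h) = (h + 2*h*(-6 + h))*(2*h) = 2*h*(h + 2*h*(-6 + h)))
(-2138 + k(28, -172)) + X(76) = (-2138 - 13) + 76²*(-22 + 4*76) = -2151 + 5776*(-22 + 304) = -2151 + 5776*282 = -2151 + 1628832 = 1626681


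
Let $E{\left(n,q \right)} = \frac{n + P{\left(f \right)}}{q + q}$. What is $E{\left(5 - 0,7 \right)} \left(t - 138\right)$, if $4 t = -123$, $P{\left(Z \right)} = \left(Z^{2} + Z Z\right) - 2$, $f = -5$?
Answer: $- \frac{35775}{56} \approx -638.84$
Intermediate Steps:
$P{\left(Z \right)} = -2 + 2 Z^{2}$ ($P{\left(Z \right)} = \left(Z^{2} + Z^{2}\right) - 2 = 2 Z^{2} - 2 = -2 + 2 Z^{2}$)
$t = - \frac{123}{4}$ ($t = \frac{1}{4} \left(-123\right) = - \frac{123}{4} \approx -30.75$)
$E{\left(n,q \right)} = \frac{48 + n}{2 q}$ ($E{\left(n,q \right)} = \frac{n - \left(2 - 2 \left(-5\right)^{2}\right)}{q + q} = \frac{n + \left(-2 + 2 \cdot 25\right)}{2 q} = \left(n + \left(-2 + 50\right)\right) \frac{1}{2 q} = \left(n + 48\right) \frac{1}{2 q} = \left(48 + n\right) \frac{1}{2 q} = \frac{48 + n}{2 q}$)
$E{\left(5 - 0,7 \right)} \left(t - 138\right) = \frac{48 + \left(5 - 0\right)}{2 \cdot 7} \left(- \frac{123}{4} - 138\right) = \frac{1}{2} \cdot \frac{1}{7} \left(48 + \left(5 + 0\right)\right) \left(- \frac{675}{4}\right) = \frac{1}{2} \cdot \frac{1}{7} \left(48 + 5\right) \left(- \frac{675}{4}\right) = \frac{1}{2} \cdot \frac{1}{7} \cdot 53 \left(- \frac{675}{4}\right) = \frac{53}{14} \left(- \frac{675}{4}\right) = - \frac{35775}{56}$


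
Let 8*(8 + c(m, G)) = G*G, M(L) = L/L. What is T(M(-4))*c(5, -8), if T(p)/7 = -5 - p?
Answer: 0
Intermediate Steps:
M(L) = 1
T(p) = -35 - 7*p (T(p) = 7*(-5 - p) = -35 - 7*p)
c(m, G) = -8 + G**2/8 (c(m, G) = -8 + (G*G)/8 = -8 + G**2/8)
T(M(-4))*c(5, -8) = (-35 - 7*1)*(-8 + (1/8)*(-8)**2) = (-35 - 7)*(-8 + (1/8)*64) = -42*(-8 + 8) = -42*0 = 0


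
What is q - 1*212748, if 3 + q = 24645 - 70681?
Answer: -258787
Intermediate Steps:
q = -46039 (q = -3 + (24645 - 70681) = -3 - 46036 = -46039)
q - 1*212748 = -46039 - 1*212748 = -46039 - 212748 = -258787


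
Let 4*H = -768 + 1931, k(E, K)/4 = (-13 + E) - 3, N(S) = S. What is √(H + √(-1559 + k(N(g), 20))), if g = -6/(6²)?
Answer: √(10467 + 12*I*√14613)/6 ≈ 17.092 + 1.1788*I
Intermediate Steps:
g = -⅙ (g = -6/36 = -6*1/36 = -⅙ ≈ -0.16667)
k(E, K) = -64 + 4*E (k(E, K) = 4*((-13 + E) - 3) = 4*(-16 + E) = -64 + 4*E)
H = 1163/4 (H = (-768 + 1931)/4 = (¼)*1163 = 1163/4 ≈ 290.75)
√(H + √(-1559 + k(N(g), 20))) = √(1163/4 + √(-1559 + (-64 + 4*(-⅙)))) = √(1163/4 + √(-1559 + (-64 - ⅔))) = √(1163/4 + √(-1559 - 194/3)) = √(1163/4 + √(-4871/3)) = √(1163/4 + I*√14613/3)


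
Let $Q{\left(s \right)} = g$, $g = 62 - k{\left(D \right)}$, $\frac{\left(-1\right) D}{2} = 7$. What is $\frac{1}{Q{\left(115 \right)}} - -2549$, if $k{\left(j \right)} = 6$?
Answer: $\frac{142745}{56} \approx 2549.0$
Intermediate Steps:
$D = -14$ ($D = \left(-2\right) 7 = -14$)
$g = 56$ ($g = 62 - 6 = 56$)
$Q{\left(s \right)} = 56$
$\frac{1}{Q{\left(115 \right)}} - -2549 = \frac{1}{56} - -2549 = \frac{1}{56} + 2549 = \frac{142745}{56}$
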